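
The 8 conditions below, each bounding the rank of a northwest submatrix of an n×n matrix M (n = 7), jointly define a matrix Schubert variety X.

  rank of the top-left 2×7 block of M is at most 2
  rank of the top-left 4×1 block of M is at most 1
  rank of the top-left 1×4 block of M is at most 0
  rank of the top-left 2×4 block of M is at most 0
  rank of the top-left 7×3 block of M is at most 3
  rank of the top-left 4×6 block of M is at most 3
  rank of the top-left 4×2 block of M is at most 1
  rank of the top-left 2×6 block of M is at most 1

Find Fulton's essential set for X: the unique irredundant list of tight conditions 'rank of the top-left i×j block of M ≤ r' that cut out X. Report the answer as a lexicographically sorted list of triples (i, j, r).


Computing R[i][j] = min implied NW-rank bound (n=7, 8 conditions):

  i=1: 0  0  0  0  1  1  1
  i=2: 0  0  0  0  1  1  2
  i=3: 1  1  1  1  2  2  3
  i=4: 1  1  2  2  3  3  4
  i=5: 1  2  3  3  4  4  5
  i=6: 1  2  3  4  5  5  6
  i=7: 1  2  3  4  5  6  7

the unique w with this rank table is (5, 7, 1, 3, 2, 4, 6).

|D(w)|=10, |Ess(w)|=3:

[(2, 4, 0), (2, 6, 1), (4, 2, 1)]


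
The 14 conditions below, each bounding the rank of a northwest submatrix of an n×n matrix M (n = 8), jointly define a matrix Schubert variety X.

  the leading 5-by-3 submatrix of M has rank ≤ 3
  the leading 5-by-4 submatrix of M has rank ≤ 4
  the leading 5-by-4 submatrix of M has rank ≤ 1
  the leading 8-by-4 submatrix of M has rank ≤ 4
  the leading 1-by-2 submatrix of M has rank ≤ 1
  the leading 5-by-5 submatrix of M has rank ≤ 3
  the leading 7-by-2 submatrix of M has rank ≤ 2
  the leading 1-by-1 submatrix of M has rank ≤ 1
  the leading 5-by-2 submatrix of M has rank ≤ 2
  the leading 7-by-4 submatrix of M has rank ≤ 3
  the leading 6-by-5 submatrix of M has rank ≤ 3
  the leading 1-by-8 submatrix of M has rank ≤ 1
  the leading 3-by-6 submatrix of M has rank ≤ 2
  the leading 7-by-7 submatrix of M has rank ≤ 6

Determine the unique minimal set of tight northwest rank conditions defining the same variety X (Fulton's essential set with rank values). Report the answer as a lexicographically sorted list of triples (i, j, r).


Recovering R(i,j) via the rank-extension bound from the 14 conditions:

  i=1: 1  1  1  1  1  1  1  1
  i=2: 1  1  1  1  2  2  2  2
  i=3: 1  1  1  1  2  2  3  3
  i=4: 1  1  1  1  2  3  4  4
  i=5: 1  1  1  1  2  3  4  5
  i=6: 1  2  2  2  3  4  5  6
  i=7: 1  2  3  3  4  5  6  7
  i=8: 1  2  3  4  5  6  7  8

second differences of R give the permutation w = (1, 5, 7, 6, 8, 2, 3, 4).

ℓ(w)=13; the 2 essential cells (i,j,r):

[(3, 6, 2), (5, 4, 1)]


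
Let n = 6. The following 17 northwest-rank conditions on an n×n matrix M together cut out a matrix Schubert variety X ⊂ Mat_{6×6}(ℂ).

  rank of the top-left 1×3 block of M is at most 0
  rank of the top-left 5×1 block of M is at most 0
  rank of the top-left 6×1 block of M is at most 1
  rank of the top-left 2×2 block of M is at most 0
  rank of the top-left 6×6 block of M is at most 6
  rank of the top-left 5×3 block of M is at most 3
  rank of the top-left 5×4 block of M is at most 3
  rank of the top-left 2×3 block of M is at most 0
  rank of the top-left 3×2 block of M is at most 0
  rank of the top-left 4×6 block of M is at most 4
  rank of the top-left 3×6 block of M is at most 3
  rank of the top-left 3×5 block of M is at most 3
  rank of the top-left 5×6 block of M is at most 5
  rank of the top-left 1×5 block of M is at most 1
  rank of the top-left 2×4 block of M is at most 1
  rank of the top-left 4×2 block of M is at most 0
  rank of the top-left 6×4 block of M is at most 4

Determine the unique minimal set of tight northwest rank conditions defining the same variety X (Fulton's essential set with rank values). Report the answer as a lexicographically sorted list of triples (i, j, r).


Recovering R(i,j) via the rank-extension bound from the 17 conditions:

  R[1]: 0, 0, 0, 1, 1, 1
  R[2]: 0, 0, 0, 1, 2, 2
  R[3]: 0, 0, 1, 2, 3, 3
  R[4]: 0, 0, 1, 2, 3, 4
  R[5]: 0, 1, 2, 3, 4, 5
  R[6]: 1, 2, 3, 4, 5, 6

second differences of R give the permutation w = (4, 5, 3, 6, 2, 1).

Fulton essential set (3 of the 11 Rothe cells):

[(2, 3, 0), (4, 2, 0), (5, 1, 0)]


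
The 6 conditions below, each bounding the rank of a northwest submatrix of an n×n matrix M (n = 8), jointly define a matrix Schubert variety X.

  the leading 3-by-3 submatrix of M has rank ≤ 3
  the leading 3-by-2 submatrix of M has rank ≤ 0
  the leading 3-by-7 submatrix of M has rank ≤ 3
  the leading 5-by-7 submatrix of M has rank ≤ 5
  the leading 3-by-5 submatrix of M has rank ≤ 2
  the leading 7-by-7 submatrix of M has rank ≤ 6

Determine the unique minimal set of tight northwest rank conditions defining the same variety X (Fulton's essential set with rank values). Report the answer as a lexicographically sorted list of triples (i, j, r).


Reconstructing r_w from the 6 given conditions:

  i=1: 0  0  1  1  1  1  1  1
  i=2: 0  0  1  2  2  2  2  2
  i=3: 0  0  1  2  2  3  3  3
  i=4: 1  1  2  3  3  4  4  4
  i=5: 1  2  3  4  4  5  5  5
  i=6: 1  2  3  4  5  6  6  6
  i=7: 1  2  3  4  5  6  6  7
  i=8: 1  2  3  4  5  6  7  8

so w = (3, 4, 6, 1, 2, 5, 8, 7).

ℓ(w)=8; the 3 essential cells (i,j,r):

[(3, 2, 0), (3, 5, 2), (7, 7, 6)]


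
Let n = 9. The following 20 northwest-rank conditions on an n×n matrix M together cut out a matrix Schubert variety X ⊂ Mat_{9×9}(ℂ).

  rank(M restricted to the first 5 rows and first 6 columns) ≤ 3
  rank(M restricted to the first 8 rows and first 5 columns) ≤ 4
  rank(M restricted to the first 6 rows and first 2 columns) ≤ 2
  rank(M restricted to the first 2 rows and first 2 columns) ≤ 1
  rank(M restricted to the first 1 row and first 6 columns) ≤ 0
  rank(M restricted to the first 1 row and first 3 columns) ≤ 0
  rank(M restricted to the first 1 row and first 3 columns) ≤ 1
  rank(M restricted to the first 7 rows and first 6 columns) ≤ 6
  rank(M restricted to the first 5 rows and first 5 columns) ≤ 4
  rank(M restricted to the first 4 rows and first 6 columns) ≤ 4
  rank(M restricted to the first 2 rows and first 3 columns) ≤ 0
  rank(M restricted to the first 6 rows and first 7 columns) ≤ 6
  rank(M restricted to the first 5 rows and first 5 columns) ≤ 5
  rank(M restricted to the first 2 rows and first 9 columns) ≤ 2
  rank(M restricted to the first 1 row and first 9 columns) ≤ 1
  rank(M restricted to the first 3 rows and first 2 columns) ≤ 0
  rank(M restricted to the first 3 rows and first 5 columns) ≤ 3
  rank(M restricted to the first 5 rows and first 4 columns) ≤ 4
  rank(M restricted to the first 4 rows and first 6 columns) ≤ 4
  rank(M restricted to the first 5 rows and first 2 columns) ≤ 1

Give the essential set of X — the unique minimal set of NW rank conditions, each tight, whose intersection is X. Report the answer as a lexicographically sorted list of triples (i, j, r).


Propagating the 20 rank bounds to every northwest block:

  row 1: 0, 0, 0, 0, 0, 0, 1, 1, 1
  row 2: 0, 0, 0, 1, 1, 1, 2, 2, 2
  row 3: 0, 0, 1, 2, 2, 2, 3, 3, 3
  row 4: 1, 1, 2, 3, 3, 3, 4, 4, 4
  row 5: 1, 1, 2, 3, 3, 3, 4, 5, 5
  row 6: 1, 2, 3, 4, 4, 4, 5, 6, 6
  row 7: 1, 2, 3, 4, 4, 5, 6, 7, 7
  row 8: 1, 2, 3, 4, 4, 5, 6, 7, 8
  row 9: 1, 2, 3, 4, 5, 6, 7, 8, 9

second differences of R give the permutation w = (7, 4, 3, 1, 8, 2, 6, 9, 5).

|D(w)|=16, |Ess(w)|=6:

[(1, 6, 0), (2, 3, 0), (3, 2, 0), (5, 2, 1), (5, 6, 3), (8, 5, 4)]


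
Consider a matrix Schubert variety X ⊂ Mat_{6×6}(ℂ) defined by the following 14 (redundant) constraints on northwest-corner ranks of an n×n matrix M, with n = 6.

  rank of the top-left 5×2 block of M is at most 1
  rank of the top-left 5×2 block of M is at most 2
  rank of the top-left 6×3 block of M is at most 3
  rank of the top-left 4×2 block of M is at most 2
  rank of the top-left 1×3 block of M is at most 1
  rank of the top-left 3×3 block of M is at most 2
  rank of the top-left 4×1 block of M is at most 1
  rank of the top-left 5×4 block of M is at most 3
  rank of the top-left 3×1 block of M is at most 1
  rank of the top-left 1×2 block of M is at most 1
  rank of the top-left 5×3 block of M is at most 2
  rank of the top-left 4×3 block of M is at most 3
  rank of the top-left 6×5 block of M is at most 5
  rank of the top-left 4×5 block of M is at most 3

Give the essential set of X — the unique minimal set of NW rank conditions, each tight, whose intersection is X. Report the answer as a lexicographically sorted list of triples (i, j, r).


Computing R[i][j] = min implied NW-rank bound (n=6, 14 conditions):

  i=1: 1  1  1  1  1  1
  i=2: 1  1  2  2  2  2
  i=3: 1  1  2  3  3  3
  i=4: 1  1  2  3  3  4
  i=5: 1  1  2  3  4  5
  i=6: 1  2  3  4  5  6

so w = (1, 3, 4, 6, 5, 2).

Rothe diagram D(w) (5 cells), 2 SE-corners (essential conditions):

[(4, 5, 3), (5, 2, 1)]


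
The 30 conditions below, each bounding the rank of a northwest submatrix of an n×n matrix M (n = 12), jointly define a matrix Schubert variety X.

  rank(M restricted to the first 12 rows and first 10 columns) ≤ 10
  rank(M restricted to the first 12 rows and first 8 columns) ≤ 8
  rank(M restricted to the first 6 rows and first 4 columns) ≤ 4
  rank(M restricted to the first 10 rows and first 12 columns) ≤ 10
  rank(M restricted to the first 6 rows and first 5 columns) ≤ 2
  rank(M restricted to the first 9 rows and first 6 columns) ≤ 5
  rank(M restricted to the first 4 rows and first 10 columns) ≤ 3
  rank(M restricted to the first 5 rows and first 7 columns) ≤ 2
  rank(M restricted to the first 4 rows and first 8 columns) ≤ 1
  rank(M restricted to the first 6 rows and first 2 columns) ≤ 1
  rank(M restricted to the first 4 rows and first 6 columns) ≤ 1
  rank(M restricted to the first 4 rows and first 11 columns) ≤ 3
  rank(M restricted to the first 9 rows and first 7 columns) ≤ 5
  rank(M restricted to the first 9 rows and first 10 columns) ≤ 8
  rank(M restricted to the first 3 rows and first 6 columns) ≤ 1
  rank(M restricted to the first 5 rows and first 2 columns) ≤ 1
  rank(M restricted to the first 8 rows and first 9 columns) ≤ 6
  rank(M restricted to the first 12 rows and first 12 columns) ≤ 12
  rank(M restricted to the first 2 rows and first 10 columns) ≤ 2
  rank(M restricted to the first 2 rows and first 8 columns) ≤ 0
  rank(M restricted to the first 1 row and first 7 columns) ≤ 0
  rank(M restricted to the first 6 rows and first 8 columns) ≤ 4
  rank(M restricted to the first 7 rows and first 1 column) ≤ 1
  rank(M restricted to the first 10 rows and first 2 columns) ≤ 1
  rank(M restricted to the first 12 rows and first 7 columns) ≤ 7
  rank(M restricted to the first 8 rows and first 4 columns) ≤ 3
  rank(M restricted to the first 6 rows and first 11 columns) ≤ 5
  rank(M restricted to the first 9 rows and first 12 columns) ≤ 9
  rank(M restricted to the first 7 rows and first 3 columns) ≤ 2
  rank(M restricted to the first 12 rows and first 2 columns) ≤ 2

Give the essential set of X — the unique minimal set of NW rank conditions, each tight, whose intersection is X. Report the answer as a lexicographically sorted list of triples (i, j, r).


The tightest implied rank at each (i,j), from the 30 conditions:

  R[1]: 0, 0, 0, 0, 0, 0, 0, 0, 1, 1, 1, 1
  R[2]: 0, 0, 0, 0, 0, 0, 0, 0, 1, 2, 2, 2
  R[3]: 1, 1, 1, 1, 1, 1, 1, 1, 2, 3, 3, 3
  R[4]: 1, 1, 1, 1, 1, 1, 1, 1, 2, 3, 3, 4
  R[5]: 1, 1, 2, 2, 2, 2, 2, 2, 3, 4, 4, 5
  R[6]: 1, 1, 2, 2, 2, 3, 3, 3, 4, 5, 5, 6
  R[7]: 1, 1, 2, 3, 3, 4, 4, 4, 5, 6, 6, 7
  R[8]: 1, 1, 2, 3, 4, 5, 5, 5, 6, 7, 7, 8
  R[9]: 1, 1, 2, 3, 4, 5, 5, 6, 7, 8, 8, 9
  R[10]: 1, 1, 2, 3, 4, 5, 6, 7, 8, 9, 9, 10
  R[11]: 1, 2, 3, 4, 5, 6, 7, 8, 9, 10, 10, 11
  R[12]: 1, 2, 3, 4, 5, 6, 7, 8, 9, 10, 11, 12

the unique w with this rank table is (9, 10, 1, 12, 3, 6, 4, 5, 8, 7, 2, 11).

ℓ(w)=33; the 6 essential cells (i,j,r):

[(2, 8, 0), (4, 8, 1), (4, 11, 3), (6, 5, 2), (9, 7, 5), (10, 2, 1)]


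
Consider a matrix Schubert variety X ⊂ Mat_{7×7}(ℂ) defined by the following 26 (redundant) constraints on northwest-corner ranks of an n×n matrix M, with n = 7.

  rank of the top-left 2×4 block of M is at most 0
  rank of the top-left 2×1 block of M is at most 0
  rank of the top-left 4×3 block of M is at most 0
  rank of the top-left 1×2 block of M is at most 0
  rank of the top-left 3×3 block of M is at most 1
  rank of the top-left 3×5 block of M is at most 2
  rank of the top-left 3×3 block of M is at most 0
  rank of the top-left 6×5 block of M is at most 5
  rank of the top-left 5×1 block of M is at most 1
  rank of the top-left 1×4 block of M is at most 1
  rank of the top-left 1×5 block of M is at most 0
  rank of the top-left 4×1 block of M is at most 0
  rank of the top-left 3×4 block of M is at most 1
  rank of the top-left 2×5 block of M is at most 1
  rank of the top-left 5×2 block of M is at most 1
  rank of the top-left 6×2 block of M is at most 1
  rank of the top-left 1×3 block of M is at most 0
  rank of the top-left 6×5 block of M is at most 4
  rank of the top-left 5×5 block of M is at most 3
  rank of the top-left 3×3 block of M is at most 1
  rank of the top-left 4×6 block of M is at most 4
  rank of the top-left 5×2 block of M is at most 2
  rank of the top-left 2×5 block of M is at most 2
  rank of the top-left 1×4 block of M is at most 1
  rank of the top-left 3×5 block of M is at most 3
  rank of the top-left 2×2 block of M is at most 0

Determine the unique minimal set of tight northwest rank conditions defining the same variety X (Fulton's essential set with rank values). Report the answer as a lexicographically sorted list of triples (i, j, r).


Reconstructing r_w from the 26 given conditions:

  0  0  0  0  0  1  1
  0  0  0  0  1  2  2
  0  0  0  1  2  3  3
  0  0  0  1  2  3  4
  1  1  1  2  3  4  5
  1  1  2  3  4  5  6
  1  2  3  4  5  6  7

so w = (6, 5, 4, 7, 1, 3, 2).

D(w) has 16 cells with 4 SE-corners; essential set:

[(1, 5, 0), (2, 4, 0), (4, 3, 0), (6, 2, 1)]


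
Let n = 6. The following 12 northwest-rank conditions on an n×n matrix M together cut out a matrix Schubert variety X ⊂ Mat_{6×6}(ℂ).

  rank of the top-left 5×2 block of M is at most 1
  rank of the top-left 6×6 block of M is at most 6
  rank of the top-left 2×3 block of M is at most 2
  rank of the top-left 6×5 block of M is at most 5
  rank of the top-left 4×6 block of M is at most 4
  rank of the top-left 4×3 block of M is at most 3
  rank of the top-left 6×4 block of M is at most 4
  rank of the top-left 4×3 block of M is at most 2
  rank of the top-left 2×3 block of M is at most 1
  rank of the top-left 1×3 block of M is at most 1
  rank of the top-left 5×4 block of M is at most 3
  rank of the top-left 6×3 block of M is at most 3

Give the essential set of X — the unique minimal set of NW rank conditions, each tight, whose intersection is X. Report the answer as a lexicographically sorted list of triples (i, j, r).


Rank table r_w(6×6) implied by the 12 constraints:

  R[1]: 1 1 1 1 1 1
  R[2]: 1 1 1 2 2 2
  R[3]: 1 1 2 3 3 3
  R[4]: 1 1 2 3 4 4
  R[5]: 1 1 2 3 4 5
  R[6]: 1 2 3 4 5 6

hence w(1..6) = (1, 4, 3, 5, 6, 2).

Rothe diagram D(w) (5 cells), 2 SE-corners (essential conditions):

[(2, 3, 1), (5, 2, 1)]


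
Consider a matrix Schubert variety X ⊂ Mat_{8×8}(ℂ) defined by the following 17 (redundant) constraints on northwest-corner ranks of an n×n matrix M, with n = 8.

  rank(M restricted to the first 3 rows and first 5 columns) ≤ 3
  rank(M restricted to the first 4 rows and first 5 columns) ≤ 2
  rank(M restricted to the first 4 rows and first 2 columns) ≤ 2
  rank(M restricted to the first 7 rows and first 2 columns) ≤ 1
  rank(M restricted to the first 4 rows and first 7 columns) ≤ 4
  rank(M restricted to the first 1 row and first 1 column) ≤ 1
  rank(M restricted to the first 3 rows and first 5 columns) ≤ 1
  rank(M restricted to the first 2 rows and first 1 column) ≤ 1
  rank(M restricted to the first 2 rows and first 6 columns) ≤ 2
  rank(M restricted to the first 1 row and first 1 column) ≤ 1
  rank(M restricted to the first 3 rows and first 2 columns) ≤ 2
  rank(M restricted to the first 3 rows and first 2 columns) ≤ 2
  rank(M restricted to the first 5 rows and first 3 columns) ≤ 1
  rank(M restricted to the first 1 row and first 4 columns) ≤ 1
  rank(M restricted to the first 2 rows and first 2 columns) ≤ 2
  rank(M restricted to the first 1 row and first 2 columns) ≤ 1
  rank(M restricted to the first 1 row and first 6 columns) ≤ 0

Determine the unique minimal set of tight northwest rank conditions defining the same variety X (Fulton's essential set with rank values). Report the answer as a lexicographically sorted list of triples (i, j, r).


Computing R[i][j] = min implied NW-rank bound (n=8, 17 conditions):

  row 1: 0 | 0 | 0 | 0 | 0 | 0 | 1 | 1
  row 2: 1 | 1 | 1 | 1 | 1 | 1 | 2 | 2
  row 3: 1 | 1 | 1 | 1 | 1 | 2 | 3 | 3
  row 4: 1 | 1 | 1 | 2 | 2 | 3 | 4 | 4
  row 5: 1 | 1 | 1 | 2 | 3 | 4 | 5 | 5
  row 6: 1 | 1 | 2 | 3 | 4 | 5 | 6 | 6
  row 7: 1 | 1 | 2 | 3 | 4 | 5 | 6 | 7
  row 8: 1 | 2 | 3 | 4 | 5 | 6 | 7 | 8

the unique w with this rank table is (7, 1, 6, 4, 5, 3, 8, 2).

Rothe diagram D(w) (16 cells), 4 SE-corners (essential conditions):

[(1, 6, 0), (3, 5, 1), (5, 3, 1), (7, 2, 1)]


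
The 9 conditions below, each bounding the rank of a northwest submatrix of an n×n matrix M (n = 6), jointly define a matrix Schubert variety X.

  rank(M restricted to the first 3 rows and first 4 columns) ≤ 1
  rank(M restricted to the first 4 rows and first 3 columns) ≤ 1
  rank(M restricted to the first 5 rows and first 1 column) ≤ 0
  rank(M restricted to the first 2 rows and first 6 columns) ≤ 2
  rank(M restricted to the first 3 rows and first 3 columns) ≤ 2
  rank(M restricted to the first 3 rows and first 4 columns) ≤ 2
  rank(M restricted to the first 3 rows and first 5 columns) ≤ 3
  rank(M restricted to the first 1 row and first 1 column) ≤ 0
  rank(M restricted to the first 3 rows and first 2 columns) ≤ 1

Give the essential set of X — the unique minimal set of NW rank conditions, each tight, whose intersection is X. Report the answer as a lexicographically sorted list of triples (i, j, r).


Propagating the 9 rank bounds to every northwest block:

  i=1: 0  1  1  1  1  1
  i=2: 0  1  1  1  2  2
  i=3: 0  1  1  1  2  3
  i=4: 0  1  1  2  3  4
  i=5: 0  1  2  3  4  5
  i=6: 1  2  3  4  5  6

so w = (2, 5, 6, 4, 3, 1).

D(w) has 10 cells with 3 SE-corners; essential set:

[(3, 4, 1), (4, 3, 1), (5, 1, 0)]


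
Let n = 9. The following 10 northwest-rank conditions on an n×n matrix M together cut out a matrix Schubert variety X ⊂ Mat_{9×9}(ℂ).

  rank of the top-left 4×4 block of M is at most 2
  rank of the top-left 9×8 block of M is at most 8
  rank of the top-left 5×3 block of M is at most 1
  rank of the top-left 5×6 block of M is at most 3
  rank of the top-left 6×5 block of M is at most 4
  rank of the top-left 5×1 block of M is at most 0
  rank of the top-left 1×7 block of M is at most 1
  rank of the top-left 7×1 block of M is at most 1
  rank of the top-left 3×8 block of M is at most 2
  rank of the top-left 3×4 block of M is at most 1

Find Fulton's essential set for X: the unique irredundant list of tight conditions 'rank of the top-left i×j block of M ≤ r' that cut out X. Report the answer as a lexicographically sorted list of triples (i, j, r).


Recovering R(i,j) via the rank-extension bound from the 10 conditions:

  row 1: 0 | 1 | 1 | 1 | 1 | 1 | 1 | 1 | 1
  row 2: 0 | 1 | 1 | 1 | 2 | 2 | 2 | 2 | 2
  row 3: 0 | 1 | 1 | 1 | 2 | 2 | 2 | 2 | 3
  row 4: 0 | 1 | 1 | 2 | 3 | 3 | 3 | 3 | 4
  row 5: 0 | 1 | 1 | 2 | 3 | 3 | 4 | 4 | 5
  row 6: 1 | 2 | 2 | 3 | 4 | 4 | 5 | 5 | 6
  row 7: 1 | 2 | 3 | 4 | 5 | 5 | 6 | 6 | 7
  row 8: 1 | 2 | 3 | 4 | 5 | 6 | 7 | 7 | 8
  row 9: 1 | 2 | 3 | 4 | 5 | 6 | 7 | 8 | 9

hence w(1..9) = (2, 5, 9, 4, 7, 1, 3, 6, 8).

Fulton essential set (5 of the 15 Rothe cells):

[(3, 4, 1), (3, 8, 2), (5, 1, 0), (5, 3, 1), (5, 6, 3)]


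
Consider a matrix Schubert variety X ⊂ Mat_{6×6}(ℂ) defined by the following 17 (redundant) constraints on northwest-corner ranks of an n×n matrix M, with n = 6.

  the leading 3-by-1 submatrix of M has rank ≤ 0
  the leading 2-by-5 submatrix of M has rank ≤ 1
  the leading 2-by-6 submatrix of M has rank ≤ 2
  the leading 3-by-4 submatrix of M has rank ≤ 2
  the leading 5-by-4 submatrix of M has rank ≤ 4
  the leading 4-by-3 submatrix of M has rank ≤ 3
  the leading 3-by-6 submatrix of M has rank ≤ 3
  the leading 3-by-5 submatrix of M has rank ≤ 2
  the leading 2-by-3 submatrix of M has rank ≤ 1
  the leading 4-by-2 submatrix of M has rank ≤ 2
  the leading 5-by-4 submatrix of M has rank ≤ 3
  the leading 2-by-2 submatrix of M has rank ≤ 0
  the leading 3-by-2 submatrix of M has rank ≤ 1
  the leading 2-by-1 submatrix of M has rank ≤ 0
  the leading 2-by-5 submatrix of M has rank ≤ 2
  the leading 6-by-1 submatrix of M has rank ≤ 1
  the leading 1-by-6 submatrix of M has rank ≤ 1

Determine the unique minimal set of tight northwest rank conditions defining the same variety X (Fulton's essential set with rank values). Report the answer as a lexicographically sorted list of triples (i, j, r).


The tightest implied rank at each (i,j), from the 17 conditions:

  i=1: 0  0  1  1  1  1
  i=2: 0  0  1  1  1  2
  i=3: 0  1  2  2  2  3
  i=4: 1  2  3  3  3  4
  i=5: 1  2  3  3  4  5
  i=6: 1  2  3  4  5  6

the unique w with this rank table is (3, 6, 2, 1, 5, 4).

Rothe diagram D(w) (8 cells), 4 SE-corners (essential conditions):

[(2, 2, 0), (2, 5, 1), (3, 1, 0), (5, 4, 3)]


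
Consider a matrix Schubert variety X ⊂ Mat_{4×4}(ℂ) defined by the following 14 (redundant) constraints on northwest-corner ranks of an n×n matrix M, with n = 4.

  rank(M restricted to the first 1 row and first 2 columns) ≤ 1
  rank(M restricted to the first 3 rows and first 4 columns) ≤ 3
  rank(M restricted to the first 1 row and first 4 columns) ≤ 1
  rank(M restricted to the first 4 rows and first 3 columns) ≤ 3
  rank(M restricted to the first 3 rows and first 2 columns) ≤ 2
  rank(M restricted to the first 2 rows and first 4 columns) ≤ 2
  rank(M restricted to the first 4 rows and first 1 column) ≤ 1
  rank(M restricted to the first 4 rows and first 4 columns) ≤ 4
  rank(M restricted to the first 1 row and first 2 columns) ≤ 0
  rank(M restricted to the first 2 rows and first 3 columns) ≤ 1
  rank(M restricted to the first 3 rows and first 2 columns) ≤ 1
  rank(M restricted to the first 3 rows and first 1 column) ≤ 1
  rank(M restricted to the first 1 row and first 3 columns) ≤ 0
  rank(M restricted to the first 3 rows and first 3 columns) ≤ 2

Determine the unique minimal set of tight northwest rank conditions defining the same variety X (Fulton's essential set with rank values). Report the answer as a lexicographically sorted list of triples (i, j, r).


Recovering R(i,j) via the rank-extension bound from the 14 conditions:

  0  0  0  1
  1  1  1  2
  1  1  2  3
  1  2  3  4

giving w = (4, 1, 3, 2) via Δ²R.

|D(w)|=4, |Ess(w)|=2:

[(1, 3, 0), (3, 2, 1)]


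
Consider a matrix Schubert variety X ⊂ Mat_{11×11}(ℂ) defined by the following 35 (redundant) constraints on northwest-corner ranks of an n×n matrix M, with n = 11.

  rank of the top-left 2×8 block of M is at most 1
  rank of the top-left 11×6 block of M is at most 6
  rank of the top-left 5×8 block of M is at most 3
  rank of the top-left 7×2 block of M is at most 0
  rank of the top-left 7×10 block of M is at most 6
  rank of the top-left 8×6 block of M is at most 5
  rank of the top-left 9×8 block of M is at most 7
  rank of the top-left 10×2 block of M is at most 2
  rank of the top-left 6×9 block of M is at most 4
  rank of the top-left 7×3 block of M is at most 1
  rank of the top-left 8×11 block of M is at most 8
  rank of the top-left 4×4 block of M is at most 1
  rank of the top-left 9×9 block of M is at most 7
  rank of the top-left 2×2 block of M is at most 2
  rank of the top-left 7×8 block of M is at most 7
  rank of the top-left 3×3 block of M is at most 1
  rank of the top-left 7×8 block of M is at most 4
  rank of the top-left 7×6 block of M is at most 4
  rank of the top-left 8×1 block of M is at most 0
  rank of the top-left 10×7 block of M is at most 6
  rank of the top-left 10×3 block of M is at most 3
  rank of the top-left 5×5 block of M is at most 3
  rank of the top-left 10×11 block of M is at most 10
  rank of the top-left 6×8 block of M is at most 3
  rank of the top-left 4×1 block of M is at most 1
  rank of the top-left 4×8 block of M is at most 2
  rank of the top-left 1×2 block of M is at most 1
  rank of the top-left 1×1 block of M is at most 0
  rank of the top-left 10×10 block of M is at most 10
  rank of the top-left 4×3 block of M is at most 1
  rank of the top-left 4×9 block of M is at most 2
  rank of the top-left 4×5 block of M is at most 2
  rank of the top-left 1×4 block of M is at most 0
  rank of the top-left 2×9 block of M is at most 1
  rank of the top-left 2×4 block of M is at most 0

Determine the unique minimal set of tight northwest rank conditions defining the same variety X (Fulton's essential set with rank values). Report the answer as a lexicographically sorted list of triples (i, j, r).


Propagating the 35 rank bounds to every northwest block:

  row 1: 0, 0, 0, 0, 1, 1, 1, 1, 1, 1, 1
  row 2: 0, 0, 0, 0, 1, 1, 1, 1, 1, 2, 2
  row 3: 0, 0, 1, 1, 2, 2, 2, 2, 2, 3, 3
  row 4: 0, 0, 1, 1, 2, 2, 2, 2, 2, 3, 4
  row 5: 0, 0, 1, 2, 3, 3, 3, 3, 3, 4, 5
  row 6: 0, 0, 1, 2, 3, 3, 3, 3, 4, 5, 6
  row 7: 0, 0, 1, 2, 3, 4, 4, 4, 5, 6, 7
  row 8: 0, 1, 2, 3, 4, 5, 5, 5, 6, 7, 8
  row 9: 1, 2, 3, 4, 5, 6, 6, 6, 7, 8, 9
  row 10: 1, 2, 3, 4, 5, 6, 6, 7, 8, 9, 10
  row 11: 1, 2, 3, 4, 5, 6, 7, 8, 9, 10, 11

so w = (5, 10, 3, 11, 4, 9, 6, 2, 1, 8, 7).

Rothe diagram D(w) (32 cells), 8 SE-corners (essential conditions):

[(2, 4, 0), (2, 9, 1), (4, 4, 1), (4, 9, 2), (6, 8, 3), (7, 2, 0), (8, 1, 0), (10, 7, 6)]


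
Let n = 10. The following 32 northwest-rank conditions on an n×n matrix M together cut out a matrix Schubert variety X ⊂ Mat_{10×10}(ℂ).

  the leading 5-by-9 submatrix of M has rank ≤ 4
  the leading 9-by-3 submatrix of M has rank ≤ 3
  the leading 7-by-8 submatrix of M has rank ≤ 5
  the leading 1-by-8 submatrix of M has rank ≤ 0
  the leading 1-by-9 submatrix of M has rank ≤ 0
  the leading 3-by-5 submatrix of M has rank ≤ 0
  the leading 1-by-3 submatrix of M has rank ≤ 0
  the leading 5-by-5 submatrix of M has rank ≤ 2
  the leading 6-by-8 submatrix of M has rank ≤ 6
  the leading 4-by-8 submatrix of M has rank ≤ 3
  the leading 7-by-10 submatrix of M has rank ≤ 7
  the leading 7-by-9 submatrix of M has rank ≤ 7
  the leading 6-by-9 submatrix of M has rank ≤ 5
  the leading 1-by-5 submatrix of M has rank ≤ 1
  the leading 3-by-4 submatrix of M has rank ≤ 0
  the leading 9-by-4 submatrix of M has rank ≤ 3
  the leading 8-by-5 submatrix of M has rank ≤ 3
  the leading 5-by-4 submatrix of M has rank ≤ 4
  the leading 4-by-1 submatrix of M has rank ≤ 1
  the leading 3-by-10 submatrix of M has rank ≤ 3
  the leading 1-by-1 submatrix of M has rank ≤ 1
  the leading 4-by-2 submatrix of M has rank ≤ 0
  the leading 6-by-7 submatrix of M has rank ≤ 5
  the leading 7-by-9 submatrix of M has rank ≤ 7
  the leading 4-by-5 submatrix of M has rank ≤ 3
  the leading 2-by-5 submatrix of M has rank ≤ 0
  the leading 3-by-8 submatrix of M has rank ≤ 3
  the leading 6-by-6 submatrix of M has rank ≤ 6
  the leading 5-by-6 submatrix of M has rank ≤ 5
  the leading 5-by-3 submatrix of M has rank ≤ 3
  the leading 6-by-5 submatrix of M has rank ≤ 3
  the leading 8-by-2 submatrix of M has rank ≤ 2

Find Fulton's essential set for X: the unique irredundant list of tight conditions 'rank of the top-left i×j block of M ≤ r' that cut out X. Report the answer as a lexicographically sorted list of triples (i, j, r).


Recovering R(i,j) via the rank-extension bound from the 32 conditions:

  i=1: 0 | 0 | 0 | 0 | 0 | 0 | 0 | 0 | 0 | 1
  i=2: 0 | 0 | 0 | 0 | 0 | 1 | 1 | 1 | 1 | 2
  i=3: 0 | 0 | 0 | 0 | 0 | 1 | 2 | 2 | 2 | 3
  i=4: 0 | 0 | 1 | 1 | 1 | 2 | 3 | 3 | 3 | 4
  i=5: 1 | 1 | 2 | 2 | 2 | 3 | 4 | 4 | 4 | 5
  i=6: 1 | 2 | 3 | 3 | 3 | 4 | 5 | 5 | 5 | 6
  i=7: 1 | 2 | 3 | 3 | 3 | 4 | 5 | 5 | 6 | 7
  i=8: 1 | 2 | 3 | 3 | 3 | 4 | 5 | 6 | 7 | 8
  i=9: 1 | 2 | 3 | 3 | 4 | 5 | 6 | 7 | 8 | 9
  i=10: 1 | 2 | 3 | 4 | 5 | 6 | 7 | 8 | 9 | 10

the unique w with this rank table is (10, 6, 7, 3, 1, 2, 9, 8, 5, 4).

ℓ(w)=27; the 6 essential cells (i,j,r):

[(1, 9, 0), (3, 5, 0), (4, 2, 0), (7, 8, 5), (8, 5, 3), (9, 4, 3)]


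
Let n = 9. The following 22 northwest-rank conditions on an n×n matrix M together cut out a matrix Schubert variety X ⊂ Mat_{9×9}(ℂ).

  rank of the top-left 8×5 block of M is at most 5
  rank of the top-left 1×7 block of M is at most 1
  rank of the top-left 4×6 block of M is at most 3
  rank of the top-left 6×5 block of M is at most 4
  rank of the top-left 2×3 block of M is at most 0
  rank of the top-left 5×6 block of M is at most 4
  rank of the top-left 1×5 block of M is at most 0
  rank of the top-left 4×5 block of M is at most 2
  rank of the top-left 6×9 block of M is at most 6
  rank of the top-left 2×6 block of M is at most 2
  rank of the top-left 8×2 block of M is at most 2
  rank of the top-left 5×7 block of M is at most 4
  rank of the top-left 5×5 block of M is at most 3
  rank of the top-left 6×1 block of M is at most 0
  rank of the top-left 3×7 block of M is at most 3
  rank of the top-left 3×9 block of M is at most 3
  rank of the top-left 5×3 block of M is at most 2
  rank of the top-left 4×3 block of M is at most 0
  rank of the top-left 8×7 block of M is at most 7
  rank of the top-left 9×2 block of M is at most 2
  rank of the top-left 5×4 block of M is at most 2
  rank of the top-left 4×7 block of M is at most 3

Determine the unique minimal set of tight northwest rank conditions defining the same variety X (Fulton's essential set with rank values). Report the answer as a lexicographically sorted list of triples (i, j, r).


Propagating the 22 rank bounds to every northwest block:

  i=1: 0 0 0 0 0 1 1 1 1
  i=2: 0 0 0 1 1 2 2 2 2
  i=3: 0 0 0 1 2 3 3 3 3
  i=4: 0 0 0 1 2 3 3 4 4
  i=5: 0 1 1 2 3 4 4 5 5
  i=6: 0 1 2 3 4 5 5 6 6
  i=7: 1 2 3 4 5 6 6 7 7
  i=8: 1 2 3 4 5 6 7 8 8
  i=9: 1 2 3 4 5 6 7 8 9

hence w(1..9) = (6, 4, 5, 8, 2, 3, 1, 7, 9).

4 SE-corners of the 17-cell Rothe diagram give Ess(w):

[(1, 5, 0), (4, 3, 0), (4, 7, 3), (6, 1, 0)]


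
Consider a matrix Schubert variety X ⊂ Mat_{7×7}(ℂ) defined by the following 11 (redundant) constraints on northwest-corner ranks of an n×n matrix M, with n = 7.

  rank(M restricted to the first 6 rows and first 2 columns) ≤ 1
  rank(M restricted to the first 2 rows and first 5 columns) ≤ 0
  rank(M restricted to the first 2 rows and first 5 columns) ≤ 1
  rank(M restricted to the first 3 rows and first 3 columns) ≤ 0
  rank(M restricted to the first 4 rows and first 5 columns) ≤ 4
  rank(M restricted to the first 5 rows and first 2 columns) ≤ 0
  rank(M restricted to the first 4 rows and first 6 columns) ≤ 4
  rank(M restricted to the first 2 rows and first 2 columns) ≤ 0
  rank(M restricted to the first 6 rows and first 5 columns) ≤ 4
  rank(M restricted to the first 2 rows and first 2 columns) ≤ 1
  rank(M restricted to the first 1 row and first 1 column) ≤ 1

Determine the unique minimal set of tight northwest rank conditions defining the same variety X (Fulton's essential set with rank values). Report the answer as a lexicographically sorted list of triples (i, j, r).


The tightest implied rank at each (i,j), from the 11 conditions:

  row 1: 0 | 0 | 0 | 0 | 0 | 1 | 1
  row 2: 0 | 0 | 0 | 0 | 0 | 1 | 2
  row 3: 0 | 0 | 0 | 1 | 1 | 2 | 3
  row 4: 0 | 0 | 1 | 2 | 2 | 3 | 4
  row 5: 0 | 0 | 1 | 2 | 3 | 4 | 5
  row 6: 1 | 1 | 2 | 3 | 4 | 5 | 6
  row 7: 1 | 2 | 3 | 4 | 5 | 6 | 7

the unique w with this rank table is (6, 7, 4, 3, 5, 1, 2).

D(w) has 17 cells with 3 SE-corners; essential set:

[(2, 5, 0), (3, 3, 0), (5, 2, 0)]


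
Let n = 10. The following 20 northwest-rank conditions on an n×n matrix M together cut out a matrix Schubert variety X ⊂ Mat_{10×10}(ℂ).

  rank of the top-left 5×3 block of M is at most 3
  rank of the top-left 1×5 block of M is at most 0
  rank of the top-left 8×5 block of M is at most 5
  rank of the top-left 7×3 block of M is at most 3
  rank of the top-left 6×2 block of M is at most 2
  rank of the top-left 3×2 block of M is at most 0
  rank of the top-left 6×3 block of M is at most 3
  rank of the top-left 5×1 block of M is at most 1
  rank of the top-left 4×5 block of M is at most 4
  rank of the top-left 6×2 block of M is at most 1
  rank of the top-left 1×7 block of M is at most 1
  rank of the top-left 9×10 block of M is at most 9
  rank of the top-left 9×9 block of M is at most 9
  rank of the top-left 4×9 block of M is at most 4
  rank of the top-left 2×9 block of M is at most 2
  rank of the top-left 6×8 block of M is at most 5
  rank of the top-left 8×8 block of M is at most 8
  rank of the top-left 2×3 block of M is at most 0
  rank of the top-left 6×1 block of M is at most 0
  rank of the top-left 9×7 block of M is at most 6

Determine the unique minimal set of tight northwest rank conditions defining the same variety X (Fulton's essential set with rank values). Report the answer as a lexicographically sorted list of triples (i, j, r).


Propagating the 20 rank bounds to every northwest block:

  R[1]: 0 0 0 0 0 1 1 1 1 1
  R[2]: 0 0 0 1 1 2 2 2 2 2
  R[3]: 0 0 1 2 2 3 3 3 3 3
  R[4]: 0 1 2 3 3 4 4 4 4 4
  R[5]: 0 1 2 3 4 5 5 5 5 5
  R[6]: 0 1 2 3 4 5 5 5 6 6
  R[7]: 1 2 3 4 5 6 6 6 7 7
  R[8]: 1 2 3 4 5 6 6 7 8 8
  R[9]: 1 2 3 4 5 6 6 7 8 9
  R[10]: 1 2 3 4 5 6 7 8 9 10

so w = (6, 4, 3, 2, 5, 9, 1, 8, 10, 7).

6 SE-corners of the 17-cell Rothe diagram give Ess(w):

[(1, 5, 0), (2, 3, 0), (3, 2, 0), (6, 1, 0), (6, 8, 5), (9, 7, 6)]


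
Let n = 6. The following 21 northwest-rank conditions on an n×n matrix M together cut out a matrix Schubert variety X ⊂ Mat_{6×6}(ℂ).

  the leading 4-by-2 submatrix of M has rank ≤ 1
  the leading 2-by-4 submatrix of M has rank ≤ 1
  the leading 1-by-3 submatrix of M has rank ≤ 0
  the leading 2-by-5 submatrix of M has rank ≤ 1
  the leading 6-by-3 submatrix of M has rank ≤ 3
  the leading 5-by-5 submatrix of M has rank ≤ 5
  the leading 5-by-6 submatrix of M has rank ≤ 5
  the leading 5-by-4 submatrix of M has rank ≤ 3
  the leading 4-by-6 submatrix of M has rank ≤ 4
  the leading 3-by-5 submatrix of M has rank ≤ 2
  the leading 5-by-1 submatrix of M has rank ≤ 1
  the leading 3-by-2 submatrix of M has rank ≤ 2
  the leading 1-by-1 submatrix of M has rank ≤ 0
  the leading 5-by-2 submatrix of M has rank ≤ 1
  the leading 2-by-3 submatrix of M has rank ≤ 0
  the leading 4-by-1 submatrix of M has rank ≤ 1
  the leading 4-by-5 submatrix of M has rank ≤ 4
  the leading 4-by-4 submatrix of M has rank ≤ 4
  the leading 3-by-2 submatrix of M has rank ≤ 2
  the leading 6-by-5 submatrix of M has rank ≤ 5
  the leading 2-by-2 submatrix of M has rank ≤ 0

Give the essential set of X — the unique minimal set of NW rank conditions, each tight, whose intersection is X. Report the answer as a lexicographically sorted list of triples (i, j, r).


Propagating the 21 rank bounds to every northwest block:

  0 0 0 1 1 1
  0 0 0 1 1 2
  1 1 1 2 2 3
  1 1 2 3 3 4
  1 1 2 3 4 5
  1 2 3 4 5 6

hence w(1..6) = (4, 6, 1, 3, 5, 2).

ℓ(w)=9; the 3 essential cells (i,j,r):

[(2, 3, 0), (2, 5, 1), (5, 2, 1)]


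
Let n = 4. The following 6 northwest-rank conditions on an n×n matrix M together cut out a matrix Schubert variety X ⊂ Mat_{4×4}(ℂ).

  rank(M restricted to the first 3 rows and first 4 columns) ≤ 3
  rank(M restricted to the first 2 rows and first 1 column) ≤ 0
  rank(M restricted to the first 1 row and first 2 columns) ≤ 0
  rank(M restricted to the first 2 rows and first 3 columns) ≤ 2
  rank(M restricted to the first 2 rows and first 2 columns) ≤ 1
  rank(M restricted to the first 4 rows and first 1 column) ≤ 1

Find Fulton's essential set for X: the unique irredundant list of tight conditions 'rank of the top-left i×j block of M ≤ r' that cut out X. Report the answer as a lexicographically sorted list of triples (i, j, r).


Rank table r_w(4×4) implied by the 6 constraints:

  i=1: 0, 0, 1, 1
  i=2: 0, 1, 2, 2
  i=3: 1, 2, 3, 3
  i=4: 1, 2, 3, 4

giving w = (3, 2, 1, 4) via Δ²R.

ℓ(w)=3; the 2 essential cells (i,j,r):

[(1, 2, 0), (2, 1, 0)]


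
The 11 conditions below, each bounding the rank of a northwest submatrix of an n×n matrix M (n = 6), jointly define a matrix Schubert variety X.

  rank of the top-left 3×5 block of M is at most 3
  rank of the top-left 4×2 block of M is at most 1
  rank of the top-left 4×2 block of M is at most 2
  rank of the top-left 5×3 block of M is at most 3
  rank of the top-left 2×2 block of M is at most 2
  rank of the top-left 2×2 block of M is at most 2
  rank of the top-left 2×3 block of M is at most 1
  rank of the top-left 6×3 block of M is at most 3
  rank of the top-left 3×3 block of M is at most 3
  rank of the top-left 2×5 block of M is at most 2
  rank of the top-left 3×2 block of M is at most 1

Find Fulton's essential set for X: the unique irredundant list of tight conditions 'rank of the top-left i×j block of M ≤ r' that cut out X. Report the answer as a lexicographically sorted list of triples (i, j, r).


Reconstructing r_w from the 11 given conditions:

  1, 1, 1, 1, 1, 1
  1, 1, 1, 2, 2, 2
  1, 1, 2, 3, 3, 3
  1, 1, 2, 3, 4, 4
  1, 2, 3, 4, 5, 5
  1, 2, 3, 4, 5, 6

so w = (1, 4, 3, 5, 2, 6).

|D(w)|=4, |Ess(w)|=2:

[(2, 3, 1), (4, 2, 1)]


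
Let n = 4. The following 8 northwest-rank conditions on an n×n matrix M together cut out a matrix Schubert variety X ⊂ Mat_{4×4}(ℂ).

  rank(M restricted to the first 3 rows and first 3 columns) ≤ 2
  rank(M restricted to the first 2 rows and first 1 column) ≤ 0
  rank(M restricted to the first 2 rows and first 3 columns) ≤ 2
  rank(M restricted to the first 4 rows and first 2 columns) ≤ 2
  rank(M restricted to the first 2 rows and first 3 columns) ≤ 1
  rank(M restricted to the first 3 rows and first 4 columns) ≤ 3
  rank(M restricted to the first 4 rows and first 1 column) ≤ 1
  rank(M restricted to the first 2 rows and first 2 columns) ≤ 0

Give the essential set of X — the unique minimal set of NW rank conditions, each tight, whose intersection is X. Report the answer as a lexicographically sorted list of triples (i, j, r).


The tightest implied rank at each (i,j), from the 8 conditions:

  R[1]: 0 | 0 | 1 | 1
  R[2]: 0 | 0 | 1 | 2
  R[3]: 1 | 1 | 2 | 3
  R[4]: 1 | 2 | 3 | 4

the unique w with this rank table is (3, 4, 1, 2).

Rothe diagram D(w) (4 cells), 1 SE-corner (essential condition):

[(2, 2, 0)]


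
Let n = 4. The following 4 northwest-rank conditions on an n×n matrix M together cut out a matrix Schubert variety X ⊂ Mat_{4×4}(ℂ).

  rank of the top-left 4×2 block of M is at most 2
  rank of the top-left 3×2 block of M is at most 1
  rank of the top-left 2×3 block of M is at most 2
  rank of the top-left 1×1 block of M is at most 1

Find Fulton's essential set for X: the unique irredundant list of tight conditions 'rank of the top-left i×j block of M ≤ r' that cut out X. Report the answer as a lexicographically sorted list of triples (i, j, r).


Recovering R(i,j) via the rank-extension bound from the 4 conditions:

  i=1: 1 1 1 1
  i=2: 1 1 2 2
  i=3: 1 1 2 3
  i=4: 1 2 3 4

so w = (1, 3, 4, 2).

1 SE-corner of the 2-cell Rothe diagram gives Ess(w):

[(3, 2, 1)]


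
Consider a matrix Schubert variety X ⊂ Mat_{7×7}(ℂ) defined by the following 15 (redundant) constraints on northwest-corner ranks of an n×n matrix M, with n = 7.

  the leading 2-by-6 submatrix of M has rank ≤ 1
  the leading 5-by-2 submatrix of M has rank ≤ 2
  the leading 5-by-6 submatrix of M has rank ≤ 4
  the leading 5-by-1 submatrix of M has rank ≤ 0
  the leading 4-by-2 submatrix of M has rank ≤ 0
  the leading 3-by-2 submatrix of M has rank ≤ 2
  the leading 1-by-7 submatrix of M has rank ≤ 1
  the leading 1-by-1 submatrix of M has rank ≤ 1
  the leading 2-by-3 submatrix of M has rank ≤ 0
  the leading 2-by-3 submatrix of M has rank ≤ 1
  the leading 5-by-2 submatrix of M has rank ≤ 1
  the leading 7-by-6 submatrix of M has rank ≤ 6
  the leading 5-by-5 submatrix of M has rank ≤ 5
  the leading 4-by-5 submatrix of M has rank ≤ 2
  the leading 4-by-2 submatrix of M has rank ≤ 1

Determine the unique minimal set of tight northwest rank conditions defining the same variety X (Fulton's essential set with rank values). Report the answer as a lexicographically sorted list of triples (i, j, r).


Computing R[i][j] = min implied NW-rank bound (n=7, 15 conditions):

  R[1]: 0 0 0 1 1 1 1
  R[2]: 0 0 0 1 1 1 2
  R[3]: 0 0 1 2 2 2 3
  R[4]: 0 0 1 2 2 3 4
  R[5]: 0 1 2 3 3 4 5
  R[6]: 1 2 3 4 4 5 6
  R[7]: 1 2 3 4 5 6 7

the unique w with this rank table is (4, 7, 3, 6, 2, 1, 5).

D(w) has 14 cells with 5 SE-corners; essential set:

[(2, 3, 0), (2, 6, 1), (4, 2, 0), (4, 5, 2), (5, 1, 0)]
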